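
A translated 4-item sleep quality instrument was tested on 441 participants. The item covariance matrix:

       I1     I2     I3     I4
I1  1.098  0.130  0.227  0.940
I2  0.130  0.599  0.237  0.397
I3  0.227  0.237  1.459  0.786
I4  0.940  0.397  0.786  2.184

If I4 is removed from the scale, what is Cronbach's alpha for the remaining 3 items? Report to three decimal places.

Remaining items: I1, I2, I3 (k = 3).
Σσᵢ² = 1.098 + 0.599 + 1.459 = 3.156
Var(T) = 3.156 + 2 × 0.594 = 4.344
α (item deleted) = (3/2)·(1 − 3.156/4.344) = 0.410

α = 0.410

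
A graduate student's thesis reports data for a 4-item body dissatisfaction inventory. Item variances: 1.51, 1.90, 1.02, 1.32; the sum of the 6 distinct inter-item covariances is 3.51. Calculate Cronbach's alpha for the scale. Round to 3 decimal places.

α = 0.733

Σσᵢ² = 1.51 + 1.90 + 1.02 + 1.32 = 5.75
Sum of distinct covariances = 3.51
σ²_total = Σσᵢ² + 2·Σcov = 5.75 + 2 × 3.51 = 12.77
α = (4/3)·(1 − 5.75/12.77) = 0.733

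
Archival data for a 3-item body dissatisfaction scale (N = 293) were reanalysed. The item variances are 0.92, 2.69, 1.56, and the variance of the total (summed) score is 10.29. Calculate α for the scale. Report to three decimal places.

α = 0.746

ΣVar(i) = 0.92 + 2.69 + 1.56 = 5.17
α = (k/(k−1))·(1 − ΣVar(i)/Var(T)) = (3/2)·(1 − 5.17/10.29) = 0.746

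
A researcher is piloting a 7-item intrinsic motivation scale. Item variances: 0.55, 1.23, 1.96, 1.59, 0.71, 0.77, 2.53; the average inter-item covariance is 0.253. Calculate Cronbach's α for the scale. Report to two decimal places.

Cronbach's α = 0.62

Σσᵢ² = 0.55 + 1.23 + 1.96 + 1.59 + 0.71 + 0.77 + 2.53 = 9.34
Sum of the 21 distinct covariances = 21 × 0.253 = 5.313
Var(T) = Σσᵢ² + 2·Σcov = 9.34 + 2 × 5.313 = 19.966
α = (7/6)·(1 − 9.34/19.966) = 0.62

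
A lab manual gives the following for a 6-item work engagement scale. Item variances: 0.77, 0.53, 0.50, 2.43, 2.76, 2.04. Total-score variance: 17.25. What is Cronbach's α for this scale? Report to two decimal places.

α = 0.57

Σσᵢ² = 0.77 + 0.53 + 0.50 + 2.43 + 2.76 + 2.04 = 9.03
α = (k/(k−1))·(1 − Σσᵢ²/σ²_total) = (6/5)·(1 − 9.03/17.25) = 0.57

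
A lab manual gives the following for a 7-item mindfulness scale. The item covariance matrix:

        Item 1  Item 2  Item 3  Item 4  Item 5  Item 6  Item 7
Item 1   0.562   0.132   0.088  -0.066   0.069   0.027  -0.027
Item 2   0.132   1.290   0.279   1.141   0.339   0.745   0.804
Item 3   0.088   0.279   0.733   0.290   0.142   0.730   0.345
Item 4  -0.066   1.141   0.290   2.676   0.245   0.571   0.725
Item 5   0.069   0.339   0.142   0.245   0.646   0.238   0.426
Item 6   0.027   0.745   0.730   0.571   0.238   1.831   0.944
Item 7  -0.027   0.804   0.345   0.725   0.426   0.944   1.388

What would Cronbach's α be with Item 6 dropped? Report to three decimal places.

Remaining items: Item 1, Item 2, Item 3, Item 4, Item 5, Item 7 (k = 6).
ΣVar(i) = 0.562 + 1.290 + 0.733 + 2.676 + 0.646 + 1.388 = 7.295
σ²_T = 7.295 + 2 × 4.932 = 17.159
α (item deleted) = (6/5)·(1 − 7.295/17.159) = 0.690

Cronbach's α = 0.690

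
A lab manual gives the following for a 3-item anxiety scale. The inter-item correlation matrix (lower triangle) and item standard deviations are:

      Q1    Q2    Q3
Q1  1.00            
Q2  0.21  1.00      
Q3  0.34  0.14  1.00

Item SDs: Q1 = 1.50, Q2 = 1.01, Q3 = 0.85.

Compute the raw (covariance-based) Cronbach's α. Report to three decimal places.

α = 0.456

Σσ²ᵢ = 1.50² + 1.01² + 0.85² = 3.9926
Covariances σ_ij = r_ij · s_i · s_j:
  σ(Q1,Q2) = 0.21 × 1.50 × 1.01 = 0.3181
  σ(Q1,Q3) = 0.34 × 1.50 × 0.85 = 0.4335
  σ(Q2,Q3) = 0.14 × 1.01 × 0.85 = 0.1202
σ²_T = Σσ²ᵢ + 2·Σσ_ij = 3.9926 + 2 × 0.8718 = 5.7362
α = (3/2)·(1 − 3.9926/5.7362) = 0.456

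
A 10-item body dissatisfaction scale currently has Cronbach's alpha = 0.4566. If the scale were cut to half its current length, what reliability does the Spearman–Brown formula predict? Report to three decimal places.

Length factor m = 1/2
α' = m·α / (1 − (1−m)·α)
   = 1/2 × 0.4566 / (1 − (1 − 1/2) × 0.4566)
   = 0.2283 / 0.7717 = 0.296

predicted reliability = 0.296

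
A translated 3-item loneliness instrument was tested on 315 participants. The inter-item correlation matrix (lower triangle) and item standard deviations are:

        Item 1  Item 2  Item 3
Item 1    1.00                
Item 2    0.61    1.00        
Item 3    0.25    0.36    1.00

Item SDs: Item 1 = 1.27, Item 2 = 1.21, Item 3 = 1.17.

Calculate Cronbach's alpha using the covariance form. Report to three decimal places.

Σσ²ᵢ = 1.27² + 1.21² + 1.17² = 4.4459
Covariances σ_ij = r_ij · s_i · s_j:
  σ(Item 1,Item 2) = 0.61 × 1.27 × 1.21 = 0.9374
  σ(Item 1,Item 3) = 0.25 × 1.27 × 1.17 = 0.3715
  σ(Item 2,Item 3) = 0.36 × 1.21 × 1.17 = 0.5097
σ²_T = Σσ²ᵢ + 2·Σσ_ij = 4.4459 + 2 × 1.8186 = 8.0831
α = (3/2)·(1 − 4.4459/8.0831) = 0.675

α = 0.675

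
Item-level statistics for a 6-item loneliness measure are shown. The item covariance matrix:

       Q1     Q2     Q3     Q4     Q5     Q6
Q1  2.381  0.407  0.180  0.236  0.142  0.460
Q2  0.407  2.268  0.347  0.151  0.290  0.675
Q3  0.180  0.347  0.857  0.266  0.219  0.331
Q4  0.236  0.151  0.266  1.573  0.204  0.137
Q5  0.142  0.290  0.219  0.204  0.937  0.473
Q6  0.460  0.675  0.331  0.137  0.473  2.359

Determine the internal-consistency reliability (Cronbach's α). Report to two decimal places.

Cronbach's α = 0.56

ΣVar(i) = 2.381 + 2.268 + 0.857 + 1.573 + 0.937 + 2.359 = 10.375
Σ_{i<j} σ_ij = 4.518
Var(T) = 10.375 + 2 × 4.518 = 19.411
α = (k/(k−1))·(1 − ΣVar(i)/Var(T)) = (6/5)·(1 − 10.375/19.411) = 0.56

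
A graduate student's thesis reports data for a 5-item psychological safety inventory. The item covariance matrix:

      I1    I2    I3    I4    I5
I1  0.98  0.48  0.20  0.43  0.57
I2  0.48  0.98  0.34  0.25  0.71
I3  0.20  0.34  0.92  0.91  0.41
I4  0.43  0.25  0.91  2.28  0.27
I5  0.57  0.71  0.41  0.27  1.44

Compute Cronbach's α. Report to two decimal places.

Σσ²ᵢ = 0.98 + 0.98 + 0.92 + 2.28 + 1.44 = 6.60
Sum of off-diagonal covariances = 4.57
Var(T) = 6.60 + 2 × 4.57 = 15.74
α = (k/(k−1))·(1 − Σσ²ᵢ/Var(T)) = (5/4)·(1 − 6.60/15.74) = 0.73

α = 0.73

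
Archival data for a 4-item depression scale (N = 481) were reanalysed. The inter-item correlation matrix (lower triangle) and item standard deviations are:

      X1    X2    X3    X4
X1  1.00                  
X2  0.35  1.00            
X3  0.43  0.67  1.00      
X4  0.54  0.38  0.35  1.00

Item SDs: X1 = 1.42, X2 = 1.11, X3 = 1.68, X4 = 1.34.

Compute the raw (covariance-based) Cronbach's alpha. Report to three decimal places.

Σσ²ᵢ = 1.42² + 1.11² + 1.68² + 1.34² = 7.8665
Covariances σ_ij = r_ij · s_i · s_j:
  σ(X1,X2) = 0.35 × 1.42 × 1.11 = 0.5517
  σ(X1,X3) = 0.43 × 1.42 × 1.68 = 1.0258
  σ(X1,X4) = 0.54 × 1.42 × 1.34 = 1.0275
  σ(X2,X3) = 0.67 × 1.11 × 1.68 = 1.2494
  σ(X2,X4) = 0.38 × 1.11 × 1.34 = 0.5652
  σ(X3,X4) = 0.35 × 1.68 × 1.34 = 0.7879
σ²_T = Σσ²ᵢ + 2·Σσ_ij = 7.8665 + 2 × 5.2075 = 18.2815
α = (4/3)·(1 − 7.8665/18.2815) = 0.760

α = 0.760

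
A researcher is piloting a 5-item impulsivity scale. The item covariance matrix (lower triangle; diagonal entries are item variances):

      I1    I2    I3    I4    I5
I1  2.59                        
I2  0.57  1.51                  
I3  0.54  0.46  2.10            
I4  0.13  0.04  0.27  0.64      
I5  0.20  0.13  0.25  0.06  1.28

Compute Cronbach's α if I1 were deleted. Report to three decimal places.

Remaining items: I2, I3, I4, I5 (k = 4).
sum of item variances = 1.51 + 2.10 + 0.64 + 1.28 = 5.53
total variance = 5.53 + 2 × 1.21 = 7.95
α (item deleted) = (4/3)·(1 − 5.53/7.95) = 0.406

α = 0.406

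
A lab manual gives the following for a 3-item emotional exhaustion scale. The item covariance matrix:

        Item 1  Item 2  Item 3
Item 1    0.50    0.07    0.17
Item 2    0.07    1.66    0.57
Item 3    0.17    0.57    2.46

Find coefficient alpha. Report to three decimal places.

sum of item variances = 0.50 + 1.66 + 2.46 = 4.62
Sum of off-diagonal covariances = 0.81
σ²_T = 4.62 + 2 × 0.81 = 6.24
α = (k/(k−1))·(1 − sum of item variances/σ²_T) = (3/2)·(1 − 4.62/6.24) = 0.389

α = 0.389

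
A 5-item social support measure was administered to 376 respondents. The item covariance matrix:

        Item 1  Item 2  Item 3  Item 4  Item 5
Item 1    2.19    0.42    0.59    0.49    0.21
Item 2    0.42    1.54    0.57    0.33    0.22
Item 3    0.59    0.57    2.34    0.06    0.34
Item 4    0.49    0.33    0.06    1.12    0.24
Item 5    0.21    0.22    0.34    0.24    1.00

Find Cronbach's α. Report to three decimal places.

sum of item variances = 2.19 + 1.54 + 2.34 + 1.12 + 1.00 = 8.19
Sum of the distinct covariances = 3.47
Var(T) = 8.19 + 2 × 3.47 = 15.13
α = (k/(k−1))·(1 − sum of item variances/Var(T)) = (5/4)·(1 − 8.19/15.13) = 0.573

α = 0.573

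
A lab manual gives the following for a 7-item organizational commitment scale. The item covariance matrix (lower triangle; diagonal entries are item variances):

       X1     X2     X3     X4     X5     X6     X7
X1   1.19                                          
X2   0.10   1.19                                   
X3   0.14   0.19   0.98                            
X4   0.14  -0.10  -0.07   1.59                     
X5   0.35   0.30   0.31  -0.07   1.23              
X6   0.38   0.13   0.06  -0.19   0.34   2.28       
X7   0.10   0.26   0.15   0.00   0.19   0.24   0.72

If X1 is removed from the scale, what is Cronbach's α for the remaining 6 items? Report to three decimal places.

α = 0.364

Remaining items: X2, X3, X4, X5, X6, X7 (k = 6).
Σσᵢ² = 1.19 + 0.98 + 1.59 + 1.23 + 2.28 + 0.72 = 7.99
total variance = 7.99 + 2 × 1.74 = 11.47
α (item deleted) = (6/5)·(1 − 7.99/11.47) = 0.364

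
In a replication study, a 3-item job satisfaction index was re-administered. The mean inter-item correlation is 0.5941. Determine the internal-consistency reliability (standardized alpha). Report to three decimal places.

Standardized α = k·r̄ / (1 + (k−1)·r̄) = 3 × 0.5941 / (1 + 2 × 0.5941)
  = 1.7823 / 2.1882 = 0.815

α = 0.815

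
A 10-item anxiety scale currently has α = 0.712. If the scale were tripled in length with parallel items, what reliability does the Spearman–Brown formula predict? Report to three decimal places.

Length factor m = 3
α' = m·α / (1 + (m−1)·α)
   = 3 × 0.712 / (1 + (3 − 1) × 0.712)
   = 2.1360 / 2.4240 = 0.881

predicted reliability = 0.881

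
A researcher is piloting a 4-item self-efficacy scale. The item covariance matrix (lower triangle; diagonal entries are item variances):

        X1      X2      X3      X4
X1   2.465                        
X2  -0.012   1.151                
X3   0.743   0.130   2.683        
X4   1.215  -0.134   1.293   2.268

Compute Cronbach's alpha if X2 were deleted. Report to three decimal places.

α = 0.701

Remaining items: X1, X3, X4 (k = 3).
Σσ²ᵢ = 2.465 + 2.683 + 2.268 = 7.416
total variance = 7.416 + 2 × 3.251 = 13.918
α (item deleted) = (3/2)·(1 − 7.416/13.918) = 0.701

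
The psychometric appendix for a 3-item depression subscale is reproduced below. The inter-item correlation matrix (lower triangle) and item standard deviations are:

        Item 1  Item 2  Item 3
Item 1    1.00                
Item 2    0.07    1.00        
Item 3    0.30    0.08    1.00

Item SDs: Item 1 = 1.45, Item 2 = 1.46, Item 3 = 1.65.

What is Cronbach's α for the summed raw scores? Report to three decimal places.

Σσ²ᵢ = 1.45² + 1.46² + 1.65² = 6.9566
Covariances σ_ij = r_ij · s_i · s_j:
  σ(Item 1,Item 2) = 0.07 × 1.45 × 1.46 = 0.1482
  σ(Item 1,Item 3) = 0.30 × 1.45 × 1.65 = 0.7177
  σ(Item 2,Item 3) = 0.08 × 1.46 × 1.65 = 0.1927
σ²_T = Σσ²ᵢ + 2·Σσ_ij = 6.9566 + 2 × 1.0586 = 9.0738
α = (3/2)·(1 − 6.9566/9.0738) = 0.350

Cronbach's α = 0.350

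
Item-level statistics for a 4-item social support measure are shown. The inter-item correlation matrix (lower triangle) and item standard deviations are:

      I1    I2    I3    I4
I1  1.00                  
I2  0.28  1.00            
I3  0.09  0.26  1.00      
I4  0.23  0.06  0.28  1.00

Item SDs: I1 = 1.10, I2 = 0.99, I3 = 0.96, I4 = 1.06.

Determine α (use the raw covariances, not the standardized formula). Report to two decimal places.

Σσ²ᵢ = 1.10² + 0.99² + 0.96² + 1.06² = 4.2353
Covariances σ_ij = r_ij · s_i · s_j:
  σ(I1,I2) = 0.28 × 1.10 × 0.99 = 0.3049
  σ(I1,I3) = 0.09 × 1.10 × 0.96 = 0.0950
  σ(I1,I4) = 0.23 × 1.10 × 1.06 = 0.2682
  σ(I2,I3) = 0.26 × 0.99 × 0.96 = 0.2471
  σ(I2,I4) = 0.06 × 0.99 × 1.06 = 0.0630
  σ(I3,I4) = 0.28 × 0.96 × 1.06 = 0.2849
σ²_T = Σσ²ᵢ + 2·Σσ_ij = 4.2353 + 2 × 1.2631 = 6.7615
α = (4/3)·(1 − 4.2353/6.7615) = 0.50

α = 0.50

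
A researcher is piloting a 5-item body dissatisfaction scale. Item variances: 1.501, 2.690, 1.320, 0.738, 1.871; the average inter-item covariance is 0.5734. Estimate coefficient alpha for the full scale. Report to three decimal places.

α = 0.732

Σσ²ᵢ = 1.501 + 2.690 + 1.320 + 0.738 + 1.871 = 8.120
Sum of the 10 distinct covariances = 10 × 0.5734 = 5.7340
σ²_total = Σσ²ᵢ + 2·Σcov = 8.120 + 2 × 5.7340 = 19.5880
α = (5/4)·(1 − 8.120/19.5880) = 0.732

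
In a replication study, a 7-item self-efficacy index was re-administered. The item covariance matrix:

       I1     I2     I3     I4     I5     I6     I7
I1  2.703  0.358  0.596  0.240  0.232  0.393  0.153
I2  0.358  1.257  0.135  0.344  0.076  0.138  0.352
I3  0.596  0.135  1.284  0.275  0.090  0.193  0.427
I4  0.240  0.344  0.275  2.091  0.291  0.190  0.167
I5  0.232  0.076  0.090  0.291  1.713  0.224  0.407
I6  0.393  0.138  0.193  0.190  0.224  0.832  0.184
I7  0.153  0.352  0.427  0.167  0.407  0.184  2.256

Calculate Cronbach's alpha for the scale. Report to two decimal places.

Cronbach's alpha = 0.55

Σσ²ᵢ = 2.703 + 1.257 + 1.284 + 2.091 + 1.713 + 0.832 + 2.256 = 12.136
Sum of off-diagonal covariances = 5.465
Var(T) = 12.136 + 2 × 5.465 = 23.066
α = (k/(k−1))·(1 − Σσ²ᵢ/Var(T)) = (7/6)·(1 − 12.136/23.066) = 0.55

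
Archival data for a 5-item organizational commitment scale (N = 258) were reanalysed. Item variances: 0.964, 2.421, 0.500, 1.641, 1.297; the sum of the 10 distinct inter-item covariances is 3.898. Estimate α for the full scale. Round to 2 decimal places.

α = 0.67

sum of item variances = 0.964 + 2.421 + 0.500 + 1.641 + 1.297 = 6.823
Sum of distinct covariances = 3.898
Var(T) = sum of item variances + 2·Σcov = 6.823 + 2 × 3.898 = 14.619
α = (5/4)·(1 − 6.823/14.619) = 0.67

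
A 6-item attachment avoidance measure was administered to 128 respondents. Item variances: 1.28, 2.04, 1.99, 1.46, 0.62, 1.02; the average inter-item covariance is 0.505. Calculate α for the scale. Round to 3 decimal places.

Σσᵢ² = 1.28 + 2.04 + 1.99 + 1.46 + 0.62 + 1.02 = 8.41
Sum of the 15 distinct covariances = 15 × 0.505 = 7.575
total variance = Σσᵢ² + 2·Σcov = 8.41 + 2 × 7.575 = 23.560
α = (6/5)·(1 − 8.41/23.560) = 0.772

α = 0.772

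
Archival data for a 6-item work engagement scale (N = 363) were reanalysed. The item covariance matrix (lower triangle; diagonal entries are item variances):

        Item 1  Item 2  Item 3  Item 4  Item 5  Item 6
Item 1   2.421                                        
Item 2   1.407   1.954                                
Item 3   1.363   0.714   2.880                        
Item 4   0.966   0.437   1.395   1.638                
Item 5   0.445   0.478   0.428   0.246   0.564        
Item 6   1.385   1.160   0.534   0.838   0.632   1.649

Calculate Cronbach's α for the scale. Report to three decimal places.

Σσᵢ² = 2.421 + 1.954 + 2.880 + 1.638 + 0.564 + 1.649 = 11.106
Sum of off-diagonal covariances = 12.428
σ²_T = 11.106 + 2 × 12.428 = 35.962
α = (k/(k−1))·(1 − Σσᵢ²/σ²_T) = (6/5)·(1 − 11.106/35.962) = 0.829

α = 0.829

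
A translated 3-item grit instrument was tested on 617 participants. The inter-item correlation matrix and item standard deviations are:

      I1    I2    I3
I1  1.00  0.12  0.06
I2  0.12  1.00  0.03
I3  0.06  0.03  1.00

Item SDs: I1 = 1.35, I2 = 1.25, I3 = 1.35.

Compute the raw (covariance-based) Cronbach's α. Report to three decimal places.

α = 0.183

Σσ²ᵢ = 1.35² + 1.25² + 1.35² = 5.2075
Covariances σ_ij = r_ij · s_i · s_j:
  σ(I1,I2) = 0.12 × 1.35 × 1.25 = 0.2025
  σ(I1,I3) = 0.06 × 1.35 × 1.35 = 0.1094
  σ(I2,I3) = 0.03 × 1.25 × 1.35 = 0.0506
σ²_T = Σσ²ᵢ + 2·Σσ_ij = 5.2075 + 2 × 0.3625 = 5.9325
α = (3/2)·(1 − 5.2075/5.9325) = 0.183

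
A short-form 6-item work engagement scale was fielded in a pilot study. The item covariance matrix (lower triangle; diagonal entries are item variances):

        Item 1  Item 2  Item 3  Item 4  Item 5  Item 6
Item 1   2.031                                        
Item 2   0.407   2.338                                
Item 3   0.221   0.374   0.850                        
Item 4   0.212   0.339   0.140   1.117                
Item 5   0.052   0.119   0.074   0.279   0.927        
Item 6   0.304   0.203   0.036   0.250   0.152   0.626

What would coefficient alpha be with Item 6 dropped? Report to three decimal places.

Remaining items: Item 1, Item 2, Item 3, Item 4, Item 5 (k = 5).
ΣVar(i) = 2.031 + 2.338 + 0.850 + 1.117 + 0.927 = 7.263
total variance = 7.263 + 2 × 2.217 = 11.697
α (item deleted) = (5/4)·(1 − 7.263/11.697) = 0.474

α = 0.474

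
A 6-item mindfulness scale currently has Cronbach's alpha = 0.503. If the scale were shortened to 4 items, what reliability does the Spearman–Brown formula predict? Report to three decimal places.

Length factor m = 4/6 = 0.6667
α' = m·α / (1 − (1−m)·α)
   = 4/6 × 0.503 / (1 − (1 − 4/6) × 0.503)
   = 0.3353 / 0.8323 = 0.403

predicted reliability = 0.403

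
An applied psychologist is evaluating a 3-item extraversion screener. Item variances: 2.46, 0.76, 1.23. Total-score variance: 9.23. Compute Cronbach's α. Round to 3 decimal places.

Cronbach's α = 0.777

Σσ²ᵢ = 2.46 + 0.76 + 1.23 = 4.45
α = (k/(k−1))·(1 − Σσ²ᵢ/σ²_total) = (3/2)·(1 − 4.45/9.23) = 0.777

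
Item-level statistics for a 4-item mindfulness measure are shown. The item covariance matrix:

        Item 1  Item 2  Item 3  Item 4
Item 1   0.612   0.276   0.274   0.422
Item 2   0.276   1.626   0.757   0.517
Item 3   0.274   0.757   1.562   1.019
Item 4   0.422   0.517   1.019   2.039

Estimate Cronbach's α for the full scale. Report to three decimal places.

Σσ²ᵢ = 0.612 + 1.626 + 1.562 + 2.039 = 5.839
Σ_{i<j} σ_ij = 3.265
total variance = 5.839 + 2 × 3.265 = 12.369
α = (k/(k−1))·(1 − Σσ²ᵢ/total variance) = (4/3)·(1 − 5.839/12.369) = 0.704

Cronbach's α = 0.704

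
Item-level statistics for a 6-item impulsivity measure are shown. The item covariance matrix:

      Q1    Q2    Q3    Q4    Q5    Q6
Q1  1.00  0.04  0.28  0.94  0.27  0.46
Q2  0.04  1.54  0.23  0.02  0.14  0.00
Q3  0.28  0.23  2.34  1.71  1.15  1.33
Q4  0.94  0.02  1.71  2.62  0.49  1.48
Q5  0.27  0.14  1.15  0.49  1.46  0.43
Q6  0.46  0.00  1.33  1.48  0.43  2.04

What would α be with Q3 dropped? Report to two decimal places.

α = 0.62

Remaining items: Q1, Q2, Q4, Q5, Q6 (k = 5).
ΣVar(i) = 1.00 + 1.54 + 2.62 + 1.46 + 2.04 = 8.66
Var(T) = 8.66 + 2 × 4.27 = 17.20
α (item deleted) = (5/4)·(1 − 8.66/17.20) = 0.62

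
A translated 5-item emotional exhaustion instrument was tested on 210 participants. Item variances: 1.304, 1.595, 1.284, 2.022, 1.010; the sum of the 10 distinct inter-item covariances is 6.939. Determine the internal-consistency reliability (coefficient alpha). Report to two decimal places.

ΣVar(i) = 1.304 + 1.595 + 1.284 + 2.022 + 1.010 = 7.215
Sum of distinct covariances = 6.939
Var(T) = ΣVar(i) + 2·Σcov = 7.215 + 2 × 6.939 = 21.093
α = (5/4)·(1 − 7.215/21.093) = 0.82

coefficient alpha = 0.82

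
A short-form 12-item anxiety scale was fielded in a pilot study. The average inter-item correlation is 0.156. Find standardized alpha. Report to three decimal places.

Standardized α = k·r̄ / (1 + (k−1)·r̄) = 12 × 0.156 / (1 + 11 × 0.156)
  = 1.8720 / 2.7160 = 0.689

α = 0.689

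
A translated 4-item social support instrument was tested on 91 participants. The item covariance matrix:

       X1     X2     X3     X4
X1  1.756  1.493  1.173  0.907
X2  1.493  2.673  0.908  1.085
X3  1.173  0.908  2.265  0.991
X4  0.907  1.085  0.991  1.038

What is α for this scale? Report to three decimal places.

α = 0.839

sum of item variances = 1.756 + 2.673 + 2.265 + 1.038 = 7.732
Sum of the distinct covariances = 6.557
σ²_T = 7.732 + 2 × 6.557 = 20.846
α = (k/(k−1))·(1 − sum of item variances/σ²_T) = (4/3)·(1 − 7.732/20.846) = 0.839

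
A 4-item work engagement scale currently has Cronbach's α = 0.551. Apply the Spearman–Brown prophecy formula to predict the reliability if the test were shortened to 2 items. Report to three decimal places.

Length factor m = 2/4 = 0.5000
α' = m·α / (1 − (1−m)·α)
   = 2/4 × 0.551 / (1 − (1 − 2/4) × 0.551)
   = 0.2755 / 0.7245 = 0.380

predicted reliability = 0.380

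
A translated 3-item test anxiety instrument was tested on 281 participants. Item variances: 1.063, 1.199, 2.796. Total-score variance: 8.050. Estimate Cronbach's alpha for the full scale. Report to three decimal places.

Σσᵢ² = 1.063 + 1.199 + 2.796 = 5.058
α = (k/(k−1))·(1 − Σσᵢ²/Var(T)) = (3/2)·(1 − 5.058/8.050) = 0.558

Cronbach's alpha = 0.558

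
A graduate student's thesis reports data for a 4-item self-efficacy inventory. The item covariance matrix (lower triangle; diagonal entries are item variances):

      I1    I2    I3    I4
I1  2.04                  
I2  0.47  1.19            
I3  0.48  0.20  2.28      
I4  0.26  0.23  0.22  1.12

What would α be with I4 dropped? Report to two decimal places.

Remaining items: I1, I2, I3 (k = 3).
sum of item variances = 2.04 + 1.19 + 2.28 = 5.51
σ²_total = 5.51 + 2 × 1.15 = 7.81
α (item deleted) = (3/2)·(1 − 5.51/7.81) = 0.44

α = 0.44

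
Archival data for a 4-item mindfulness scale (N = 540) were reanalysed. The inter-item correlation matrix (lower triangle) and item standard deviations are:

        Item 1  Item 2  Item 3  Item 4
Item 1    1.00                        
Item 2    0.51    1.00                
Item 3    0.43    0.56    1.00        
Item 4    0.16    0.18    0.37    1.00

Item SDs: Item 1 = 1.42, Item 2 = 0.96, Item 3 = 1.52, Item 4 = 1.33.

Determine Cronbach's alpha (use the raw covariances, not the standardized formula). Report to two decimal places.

α = 0.69

Σσ²ᵢ = 1.42² + 0.96² + 1.52² + 1.33² = 7.0173
Covariances σ_ij = r_ij · s_i · s_j:
  σ(Item 1,Item 2) = 0.51 × 1.42 × 0.96 = 0.6952
  σ(Item 1,Item 3) = 0.43 × 1.42 × 1.52 = 0.9281
  σ(Item 1,Item 4) = 0.16 × 1.42 × 1.33 = 0.3022
  σ(Item 2,Item 3) = 0.56 × 0.96 × 1.52 = 0.8172
  σ(Item 2,Item 4) = 0.18 × 0.96 × 1.33 = 0.2298
  σ(Item 3,Item 4) = 0.37 × 1.52 × 1.33 = 0.7480
σ²_T = Σσ²ᵢ + 2·Σσ_ij = 7.0173 + 2 × 3.7205 = 14.4583
α = (4/3)·(1 − 7.0173/14.4583) = 0.69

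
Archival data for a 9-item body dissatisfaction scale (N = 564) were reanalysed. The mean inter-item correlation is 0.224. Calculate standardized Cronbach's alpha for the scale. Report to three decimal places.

Standardized α = k·r̄ / (1 + (k−1)·r̄) = 9 × 0.224 / (1 + 8 × 0.224)
  = 2.0160 / 2.7920 = 0.722

standardized Cronbach's alpha = 0.722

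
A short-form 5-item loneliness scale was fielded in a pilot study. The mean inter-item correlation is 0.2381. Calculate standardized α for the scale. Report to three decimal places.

Standardized α = k·r̄ / (1 + (k−1)·r̄) = 5 × 0.2381 / (1 + 4 × 0.2381)
  = 1.1905 / 1.9524 = 0.610

α = 0.610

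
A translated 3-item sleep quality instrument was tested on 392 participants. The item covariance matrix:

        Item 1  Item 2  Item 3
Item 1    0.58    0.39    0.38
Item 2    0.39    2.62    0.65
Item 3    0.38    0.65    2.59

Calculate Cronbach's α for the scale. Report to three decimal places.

sum of item variances = 0.58 + 2.62 + 2.59 = 5.79
Sum of off-diagonal covariances = 1.42
σ²_total = 5.79 + 2 × 1.42 = 8.63
α = (k/(k−1))·(1 − sum of item variances/σ²_total) = (3/2)·(1 − 5.79/8.63) = 0.494

α = 0.494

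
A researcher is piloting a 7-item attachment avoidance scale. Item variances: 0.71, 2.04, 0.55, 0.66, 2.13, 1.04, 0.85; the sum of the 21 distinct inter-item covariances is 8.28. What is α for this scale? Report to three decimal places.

α = 0.787

Σσᵢ² = 0.71 + 2.04 + 0.55 + 0.66 + 2.13 + 1.04 + 0.85 = 7.98
Sum of distinct covariances = 8.28
total variance = Σσᵢ² + 2·Σcov = 7.98 + 2 × 8.28 = 24.54
α = (7/6)·(1 − 7.98/24.54) = 0.787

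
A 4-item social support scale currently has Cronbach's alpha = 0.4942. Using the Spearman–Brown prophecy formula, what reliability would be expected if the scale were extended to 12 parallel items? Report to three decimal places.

Length factor m = 12/4 = 3.0000
α' = m·α / (1 + (m−1)·α)
   = 12/4 × 0.4942 / (1 + (12/4 − 1) × 0.4942)
   = 1.4826 / 1.9884 = 0.746

predicted reliability = 0.746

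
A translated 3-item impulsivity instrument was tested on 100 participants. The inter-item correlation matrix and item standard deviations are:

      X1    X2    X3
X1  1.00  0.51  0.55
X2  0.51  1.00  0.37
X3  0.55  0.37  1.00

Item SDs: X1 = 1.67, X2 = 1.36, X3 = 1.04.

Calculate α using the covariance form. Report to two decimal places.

Σσ²ᵢ = 1.67² + 1.36² + 1.04² = 5.7201
Covariances σ_ij = r_ij · s_i · s_j:
  σ(X1,X2) = 0.51 × 1.67 × 1.36 = 1.1583
  σ(X1,X3) = 0.55 × 1.67 × 1.04 = 0.9552
  σ(X2,X3) = 0.37 × 1.36 × 1.04 = 0.5233
σ²_T = Σσ²ᵢ + 2·Σσ_ij = 5.7201 + 2 × 2.6368 = 10.9937
α = (3/2)·(1 − 5.7201/10.9937) = 0.72

α = 0.72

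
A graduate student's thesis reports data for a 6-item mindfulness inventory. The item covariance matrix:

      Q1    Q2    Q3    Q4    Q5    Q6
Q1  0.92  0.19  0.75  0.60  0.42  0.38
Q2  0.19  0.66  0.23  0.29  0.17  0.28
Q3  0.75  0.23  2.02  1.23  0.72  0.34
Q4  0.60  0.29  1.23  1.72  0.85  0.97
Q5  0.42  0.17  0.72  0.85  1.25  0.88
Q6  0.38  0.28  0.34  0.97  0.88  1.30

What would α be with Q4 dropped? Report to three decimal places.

Remaining items: Q1, Q2, Q3, Q5, Q6 (k = 5).
sum of item variances = 0.92 + 0.66 + 2.02 + 1.25 + 1.30 = 6.15
σ²_total = 6.15 + 2 × 4.36 = 14.87
α (item deleted) = (5/4)·(1 − 6.15/14.87) = 0.733

α = 0.733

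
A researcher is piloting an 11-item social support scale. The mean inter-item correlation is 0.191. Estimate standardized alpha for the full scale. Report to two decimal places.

Standardized α = k·r̄ / (1 + (k−1)·r̄) = 11 × 0.191 / (1 + 10 × 0.191)
  = 2.1010 / 2.9100 = 0.72

standardized alpha = 0.72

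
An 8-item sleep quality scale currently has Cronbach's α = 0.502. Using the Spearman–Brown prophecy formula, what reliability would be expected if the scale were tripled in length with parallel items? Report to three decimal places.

predicted reliability = 0.751

Length factor m = 3
α' = m·α / (1 + (m−1)·α)
   = 3 × 0.502 / (1 + (3 − 1) × 0.502)
   = 1.5060 / 2.0040 = 0.751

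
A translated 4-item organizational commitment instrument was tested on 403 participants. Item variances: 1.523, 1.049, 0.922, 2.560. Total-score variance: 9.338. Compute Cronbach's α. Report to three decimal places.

Cronbach's α = 0.469

ΣVar(i) = 1.523 + 1.049 + 0.922 + 2.560 = 6.054
α = (k/(k−1))·(1 − ΣVar(i)/Var(T)) = (4/3)·(1 − 6.054/9.338) = 0.469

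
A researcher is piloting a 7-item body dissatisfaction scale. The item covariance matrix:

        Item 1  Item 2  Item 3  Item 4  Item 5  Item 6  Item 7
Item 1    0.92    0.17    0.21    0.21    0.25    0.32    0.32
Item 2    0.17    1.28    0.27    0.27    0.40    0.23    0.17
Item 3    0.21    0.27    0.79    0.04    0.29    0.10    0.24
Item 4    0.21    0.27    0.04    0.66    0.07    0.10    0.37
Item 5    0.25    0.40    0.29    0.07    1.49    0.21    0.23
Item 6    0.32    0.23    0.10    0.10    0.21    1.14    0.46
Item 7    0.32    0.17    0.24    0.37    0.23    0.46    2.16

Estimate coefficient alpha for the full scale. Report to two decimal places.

α = 0.63

Σσ²ᵢ = 0.92 + 1.28 + 0.79 + 0.66 + 1.49 + 1.14 + 2.16 = 8.44
Sum of off-diagonal covariances = 4.93
σ²_total = 8.44 + 2 × 4.93 = 18.30
α = (k/(k−1))·(1 − Σσ²ᵢ/σ²_total) = (7/6)·(1 − 8.44/18.30) = 0.63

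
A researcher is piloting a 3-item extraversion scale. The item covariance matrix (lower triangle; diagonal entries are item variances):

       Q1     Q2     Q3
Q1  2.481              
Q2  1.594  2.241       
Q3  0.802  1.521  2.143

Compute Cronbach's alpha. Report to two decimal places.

α = 0.80

Σσᵢ² = 2.481 + 2.241 + 2.143 = 6.865
Sum of off-diagonal covariances = 3.917
Var(T) = 6.865 + 2 × 3.917 = 14.699
α = (k/(k−1))·(1 − Σσᵢ²/Var(T)) = (3/2)·(1 − 6.865/14.699) = 0.80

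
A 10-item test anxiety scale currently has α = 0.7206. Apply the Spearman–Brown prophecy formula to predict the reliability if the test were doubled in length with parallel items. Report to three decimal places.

Length factor m = 2
α' = m·α / (1 + (m−1)·α)
   = 2 × 0.7206 / (1 + (2 − 1) × 0.7206)
   = 1.4412 / 1.7206 = 0.838

predicted reliability = 0.838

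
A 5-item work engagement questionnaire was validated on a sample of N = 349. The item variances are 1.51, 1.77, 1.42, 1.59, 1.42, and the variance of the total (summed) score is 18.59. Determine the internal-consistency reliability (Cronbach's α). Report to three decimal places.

Σσ²ᵢ = 1.51 + 1.77 + 1.42 + 1.59 + 1.42 = 7.71
α = (k/(k−1))·(1 − Σσ²ᵢ/σ²_T) = (5/4)·(1 − 7.71/18.59) = 0.732

Cronbach's α = 0.732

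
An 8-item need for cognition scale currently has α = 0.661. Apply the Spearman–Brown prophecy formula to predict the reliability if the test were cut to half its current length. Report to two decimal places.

Length factor m = 1/2
α' = m·α / (1 − (1−m)·α)
   = 1/2 × 0.661 / (1 − (1 − 1/2) × 0.661)
   = 0.3305 / 0.6695 = 0.49

predicted reliability = 0.49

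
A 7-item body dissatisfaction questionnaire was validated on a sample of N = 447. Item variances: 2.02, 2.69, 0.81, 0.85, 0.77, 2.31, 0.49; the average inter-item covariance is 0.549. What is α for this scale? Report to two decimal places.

α = 0.82

sum of item variances = 2.02 + 2.69 + 0.81 + 0.85 + 0.77 + 2.31 + 0.49 = 9.94
Sum of the 21 distinct covariances = 21 × 0.549 = 11.529
σ²_T = sum of item variances + 2·Σcov = 9.94 + 2 × 11.529 = 32.998
α = (7/6)·(1 − 9.94/32.998) = 0.82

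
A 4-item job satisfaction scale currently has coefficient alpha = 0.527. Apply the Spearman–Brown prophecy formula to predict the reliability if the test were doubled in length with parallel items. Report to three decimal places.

Length factor m = 2
α' = m·α / (1 + (m−1)·α)
   = 2 × 0.527 / (1 + (2 − 1) × 0.527)
   = 1.0540 / 1.5270 = 0.690

predicted reliability = 0.690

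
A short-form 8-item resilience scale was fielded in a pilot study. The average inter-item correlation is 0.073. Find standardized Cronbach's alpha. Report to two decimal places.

α = 0.39

Standardized α = k·r̄ / (1 + (k−1)·r̄) = 8 × 0.073 / (1 + 7 × 0.073)
  = 0.5840 / 1.5110 = 0.39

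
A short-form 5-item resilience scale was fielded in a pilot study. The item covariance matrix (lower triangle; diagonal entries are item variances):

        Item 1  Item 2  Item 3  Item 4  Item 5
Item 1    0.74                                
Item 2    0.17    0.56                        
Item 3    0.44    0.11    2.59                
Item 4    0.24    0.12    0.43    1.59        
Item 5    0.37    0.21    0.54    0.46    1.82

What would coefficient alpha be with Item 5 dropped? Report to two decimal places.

Remaining items: Item 1, Item 2, Item 3, Item 4 (k = 4).
Σσ²ᵢ = 0.74 + 0.56 + 2.59 + 1.59 = 5.48
Var(T) = 5.48 + 2 × 1.51 = 8.50
α (item deleted) = (4/3)·(1 − 5.48/8.50) = 0.47

coefficient alpha = 0.47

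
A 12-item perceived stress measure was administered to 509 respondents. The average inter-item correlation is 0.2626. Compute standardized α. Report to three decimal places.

Standardized α = k·r̄ / (1 + (k−1)·r̄) = 12 × 0.2626 / (1 + 11 × 0.2626)
  = 3.1512 / 3.8886 = 0.810

α = 0.810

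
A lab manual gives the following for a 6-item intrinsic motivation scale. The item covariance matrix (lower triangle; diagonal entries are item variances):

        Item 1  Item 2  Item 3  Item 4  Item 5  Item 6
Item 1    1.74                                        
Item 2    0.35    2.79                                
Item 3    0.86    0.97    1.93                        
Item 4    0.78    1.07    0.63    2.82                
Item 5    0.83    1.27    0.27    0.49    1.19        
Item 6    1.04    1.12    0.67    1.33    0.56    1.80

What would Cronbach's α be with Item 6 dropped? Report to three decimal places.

α = 0.737

Remaining items: Item 1, Item 2, Item 3, Item 4, Item 5 (k = 5).
ΣVar(i) = 1.74 + 2.79 + 1.93 + 2.82 + 1.19 = 10.47
total variance = 10.47 + 2 × 7.52 = 25.51
α (item deleted) = (5/4)·(1 − 10.47/25.51) = 0.737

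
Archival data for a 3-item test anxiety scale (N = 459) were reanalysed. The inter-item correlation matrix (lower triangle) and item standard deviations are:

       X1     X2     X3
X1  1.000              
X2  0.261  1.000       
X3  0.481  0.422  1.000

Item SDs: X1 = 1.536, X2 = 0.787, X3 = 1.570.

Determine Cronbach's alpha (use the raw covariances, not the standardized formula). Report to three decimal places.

Σσ²ᵢ = 1.536² + 0.787² + 1.570² = 5.4436
Covariances σ_ij = r_ij · s_i · s_j:
  σ(X1,X2) = 0.261 × 1.536 × 0.787 = 0.3155
  σ(X1,X3) = 0.481 × 1.536 × 1.570 = 1.1599
  σ(X2,X3) = 0.422 × 0.787 × 1.570 = 0.5214
σ²_T = Σσ²ᵢ + 2·Σσ_ij = 5.4436 + 2 × 1.9968 = 9.4372
α = (3/2)·(1 − 5.4436/9.4372) = 0.635

α = 0.635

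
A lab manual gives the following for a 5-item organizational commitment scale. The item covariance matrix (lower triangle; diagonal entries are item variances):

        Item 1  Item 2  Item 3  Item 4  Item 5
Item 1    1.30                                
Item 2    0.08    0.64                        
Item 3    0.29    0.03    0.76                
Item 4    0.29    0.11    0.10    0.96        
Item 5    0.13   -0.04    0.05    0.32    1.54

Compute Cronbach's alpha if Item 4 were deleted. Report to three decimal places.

Cronbach's alpha = 0.271

Remaining items: Item 1, Item 2, Item 3, Item 5 (k = 4).
sum of item variances = 1.30 + 0.64 + 0.76 + 1.54 = 4.24
σ²_total = 4.24 + 2 × 0.54 = 5.32
α (item deleted) = (4/3)·(1 − 4.24/5.32) = 0.271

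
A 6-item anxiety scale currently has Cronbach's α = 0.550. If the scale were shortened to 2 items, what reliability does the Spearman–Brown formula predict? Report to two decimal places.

predicted reliability = 0.29

Length factor m = 2/6 = 0.3333
α' = m·α / (1 − (1−m)·α)
   = 2/6 × 0.550 / (1 − (1 − 2/6) × 0.550)
   = 0.1833 / 0.6333 = 0.29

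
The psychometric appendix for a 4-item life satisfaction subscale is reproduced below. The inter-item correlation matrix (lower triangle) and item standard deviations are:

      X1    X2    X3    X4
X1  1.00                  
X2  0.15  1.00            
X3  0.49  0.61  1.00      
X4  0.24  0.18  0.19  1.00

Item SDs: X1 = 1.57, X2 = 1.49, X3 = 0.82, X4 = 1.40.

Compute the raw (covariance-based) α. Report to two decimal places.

Σσ²ᵢ = 1.57² + 1.49² + 0.82² + 1.40² = 7.3174
Covariances σ_ij = r_ij · s_i · s_j:
  σ(X1,X2) = 0.15 × 1.57 × 1.49 = 0.3509
  σ(X1,X3) = 0.49 × 1.57 × 0.82 = 0.6308
  σ(X1,X4) = 0.24 × 1.57 × 1.40 = 0.5275
  σ(X2,X3) = 0.61 × 1.49 × 0.82 = 0.7453
  σ(X2,X4) = 0.18 × 1.49 × 1.40 = 0.3755
  σ(X3,X4) = 0.19 × 0.82 × 1.40 = 0.2181
σ²_T = Σσ²ᵢ + 2·Σσ_ij = 7.3174 + 2 × 2.8481 = 13.0136
α = (4/3)·(1 − 7.3174/13.0136) = 0.58

α = 0.58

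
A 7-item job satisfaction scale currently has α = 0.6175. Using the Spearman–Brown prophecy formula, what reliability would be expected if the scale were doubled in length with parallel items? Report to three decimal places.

predicted reliability = 0.764

Length factor m = 2
α' = m·α / (1 + (m−1)·α)
   = 2 × 0.6175 / (1 + (2 − 1) × 0.6175)
   = 1.2350 / 1.6175 = 0.764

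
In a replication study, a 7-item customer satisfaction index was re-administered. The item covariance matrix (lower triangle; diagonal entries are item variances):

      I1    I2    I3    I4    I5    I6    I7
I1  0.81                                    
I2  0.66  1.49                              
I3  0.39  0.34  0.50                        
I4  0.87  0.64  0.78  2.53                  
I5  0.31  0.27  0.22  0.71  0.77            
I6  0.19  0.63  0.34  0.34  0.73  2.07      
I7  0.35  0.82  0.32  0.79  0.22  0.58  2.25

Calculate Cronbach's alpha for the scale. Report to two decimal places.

α = 0.78

sum of item variances = 0.81 + 1.49 + 0.50 + 2.53 + 0.77 + 2.07 + 2.25 = 10.42
Sum of off-diagonal covariances = 10.50
σ²_T = 10.42 + 2 × 10.50 = 31.42
α = (k/(k−1))·(1 − sum of item variances/σ²_T) = (7/6)·(1 − 10.42/31.42) = 0.78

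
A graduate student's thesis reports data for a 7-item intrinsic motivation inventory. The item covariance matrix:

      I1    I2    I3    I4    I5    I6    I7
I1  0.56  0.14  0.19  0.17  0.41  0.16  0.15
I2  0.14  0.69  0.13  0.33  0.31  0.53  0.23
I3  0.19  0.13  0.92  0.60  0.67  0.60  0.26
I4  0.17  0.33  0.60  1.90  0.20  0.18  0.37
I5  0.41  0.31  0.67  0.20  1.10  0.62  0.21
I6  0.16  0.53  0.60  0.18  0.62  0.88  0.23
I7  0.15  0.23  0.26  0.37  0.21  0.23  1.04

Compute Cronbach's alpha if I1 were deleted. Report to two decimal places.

α = 0.75

Remaining items: I2, I3, I4, I5, I6, I7 (k = 6).
ΣVar(i) = 0.69 + 0.92 + 1.90 + 1.10 + 0.88 + 1.04 = 6.53
Var(T) = 6.53 + 2 × 5.47 = 17.47
α (item deleted) = (6/5)·(1 − 6.53/17.47) = 0.75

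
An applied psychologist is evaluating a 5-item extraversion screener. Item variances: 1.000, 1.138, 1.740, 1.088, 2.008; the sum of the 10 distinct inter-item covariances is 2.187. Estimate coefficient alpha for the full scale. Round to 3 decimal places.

Σσᵢ² = 1.000 + 1.138 + 1.740 + 1.088 + 2.008 = 6.974
Sum of distinct covariances = 2.187
σ²_total = Σσᵢ² + 2·Σcov = 6.974 + 2 × 2.187 = 11.348
α = (5/4)·(1 − 6.974/11.348) = 0.482

coefficient alpha = 0.482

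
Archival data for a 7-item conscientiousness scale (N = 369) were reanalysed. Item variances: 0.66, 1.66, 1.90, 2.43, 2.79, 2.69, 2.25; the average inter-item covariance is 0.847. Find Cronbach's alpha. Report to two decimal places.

sum of item variances = 0.66 + 1.66 + 1.90 + 2.43 + 2.79 + 2.69 + 2.25 = 14.38
Sum of the 21 distinct covariances = 21 × 0.847 = 17.787
σ²_T = sum of item variances + 2·Σcov = 14.38 + 2 × 17.787 = 49.954
α = (7/6)·(1 − 14.38/49.954) = 0.83

α = 0.83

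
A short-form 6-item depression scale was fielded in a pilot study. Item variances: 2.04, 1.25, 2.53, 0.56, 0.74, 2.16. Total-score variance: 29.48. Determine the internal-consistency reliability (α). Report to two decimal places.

Σσᵢ² = 2.04 + 1.25 + 2.53 + 0.56 + 0.74 + 2.16 = 9.28
α = (k/(k−1))·(1 − Σσᵢ²/σ²_total) = (6/5)·(1 − 9.28/29.48) = 0.82

α = 0.82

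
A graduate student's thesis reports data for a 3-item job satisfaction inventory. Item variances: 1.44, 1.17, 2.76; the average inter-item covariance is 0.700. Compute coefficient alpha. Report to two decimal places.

ΣVar(i) = 1.44 + 1.17 + 2.76 = 5.37
Sum of the 3 distinct covariances = 3 × 0.700 = 2.100
total variance = ΣVar(i) + 2·Σcov = 5.37 + 2 × 2.100 = 9.570
α = (3/2)·(1 − 5.37/9.570) = 0.66

coefficient alpha = 0.66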